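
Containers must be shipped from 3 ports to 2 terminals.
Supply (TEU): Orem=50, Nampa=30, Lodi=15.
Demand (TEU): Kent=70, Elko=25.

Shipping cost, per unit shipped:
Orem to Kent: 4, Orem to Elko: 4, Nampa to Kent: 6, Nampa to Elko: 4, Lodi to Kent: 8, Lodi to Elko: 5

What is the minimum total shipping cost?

Optimal allocation:
  Orem->Kent: 50 × 4 = 200
  Nampa->Kent: 20 × 6 = 120
  Nampa->Elko: 10 × 4 = 40
  Lodi->Elko: 15 × 5 = 75
Total = 200 + 120 + 40 + 75 = 435.
(Supply check: Orem ships 50; Nampa ships 30; Lodi ships 15.)

435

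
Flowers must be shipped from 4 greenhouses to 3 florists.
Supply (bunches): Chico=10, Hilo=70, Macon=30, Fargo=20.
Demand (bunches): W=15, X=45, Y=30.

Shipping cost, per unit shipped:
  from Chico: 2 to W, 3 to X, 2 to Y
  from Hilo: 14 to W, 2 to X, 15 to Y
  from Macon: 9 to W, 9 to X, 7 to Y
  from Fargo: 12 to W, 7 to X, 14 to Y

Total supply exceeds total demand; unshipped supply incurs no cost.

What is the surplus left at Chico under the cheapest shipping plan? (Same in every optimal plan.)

An optimal plan:
  Chico to W: 10 × 2 = 20
  Hilo to X: 45 × 2 = 90
  Macon to Y: 30 × 7 = 210
  Fargo to W: 5 × 12 = 60
Total cost = 380.
Chico ships 10 of its 10, leaving 0.

0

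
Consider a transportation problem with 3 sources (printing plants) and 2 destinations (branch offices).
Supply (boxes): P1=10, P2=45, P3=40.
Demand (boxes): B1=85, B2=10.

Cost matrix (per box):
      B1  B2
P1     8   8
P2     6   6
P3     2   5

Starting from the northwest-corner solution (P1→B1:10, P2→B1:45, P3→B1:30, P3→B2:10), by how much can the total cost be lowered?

Current plan cost = 10·8 + 45·6 + 30·2 + 10·5 = 460.
Optimal plan:
  P1->B1: 10 × 8 = 80
  P2->B1: 35 × 6 = 210
  P2->B2: 10 × 6 = 60
  P3->B1: 40 × 2 = 80
Optimal cost = 430.
Saving = 460 − 430 = 30.

30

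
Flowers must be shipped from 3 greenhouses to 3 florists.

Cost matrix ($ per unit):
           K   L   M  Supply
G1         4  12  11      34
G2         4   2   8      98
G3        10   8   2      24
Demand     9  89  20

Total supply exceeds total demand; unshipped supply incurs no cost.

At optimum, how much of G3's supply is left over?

4

An optimal plan:
  G2 to K: 9 × $4 = $36
  G2 to L: 89 × $2 = $178
  G3 to M: 20 × $2 = $40
Total cost = $254.
G3 ships 20 of its 24, leaving 4.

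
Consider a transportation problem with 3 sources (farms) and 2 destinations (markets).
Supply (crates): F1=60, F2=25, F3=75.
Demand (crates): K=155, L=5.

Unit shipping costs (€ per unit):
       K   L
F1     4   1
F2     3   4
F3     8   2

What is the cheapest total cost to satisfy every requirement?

885

A cheapest plan:
  F1→K: 60 crates
  F2→K: 25 crates
  F3→K: 70 crates
  F3→L: 5 crates
Total cost = €885.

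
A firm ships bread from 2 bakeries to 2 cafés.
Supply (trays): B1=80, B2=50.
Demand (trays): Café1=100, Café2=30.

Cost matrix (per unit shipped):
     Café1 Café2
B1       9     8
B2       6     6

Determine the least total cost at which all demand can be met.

990

An optimal shipping plan:
  B1->Café1: 50 × 9 = 450
  B1->Café2: 30 × 8 = 240
  B2->Café1: 50 × 6 = 300
Total = 450 + 240 + 300 = 990.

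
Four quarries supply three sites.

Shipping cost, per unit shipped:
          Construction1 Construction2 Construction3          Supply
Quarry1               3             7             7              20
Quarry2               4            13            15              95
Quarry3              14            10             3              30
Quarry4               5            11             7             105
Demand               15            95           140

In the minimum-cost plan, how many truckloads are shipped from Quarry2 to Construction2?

80

Solving gives:
  Quarry1–Construction2: 15 truckloads
  Quarry1–Construction3: 5 truckloads
  Quarry2–Construction1: 15 truckloads
  Quarry2–Construction2: 80 truckloads
  Quarry3–Construction3: 30 truckloads
  Quarry4–Construction3: 105 truckloads
Total cost = 2065.
So Quarry2→Construction2 carries 80 truckloads.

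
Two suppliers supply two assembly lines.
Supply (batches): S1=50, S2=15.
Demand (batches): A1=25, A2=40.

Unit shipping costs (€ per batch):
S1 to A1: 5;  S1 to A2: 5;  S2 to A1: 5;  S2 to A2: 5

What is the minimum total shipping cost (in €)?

325

An optimal shipping plan:
  S1->A1: 10 × €5 = €50
  S1->A2: 40 × €5 = €200
  S2->A1: 15 × €5 = €75
Total = 50 + 200 + 75 = €325.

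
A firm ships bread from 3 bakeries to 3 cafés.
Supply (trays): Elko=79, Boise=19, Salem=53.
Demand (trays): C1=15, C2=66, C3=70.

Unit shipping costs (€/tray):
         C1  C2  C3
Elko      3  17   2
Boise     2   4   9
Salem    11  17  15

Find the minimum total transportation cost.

A cheapest plan:
  Elko–C1: 9 × €3 = €27
  Elko–C3: 70 × €2 = €140
  Boise–C2: 19 × €4 = €76
  Salem–C1: 6 × €11 = €66
  Salem–C2: 47 × €17 = €799
Total = 27 + 140 + 76 + 66 + 799 = €1108.

1108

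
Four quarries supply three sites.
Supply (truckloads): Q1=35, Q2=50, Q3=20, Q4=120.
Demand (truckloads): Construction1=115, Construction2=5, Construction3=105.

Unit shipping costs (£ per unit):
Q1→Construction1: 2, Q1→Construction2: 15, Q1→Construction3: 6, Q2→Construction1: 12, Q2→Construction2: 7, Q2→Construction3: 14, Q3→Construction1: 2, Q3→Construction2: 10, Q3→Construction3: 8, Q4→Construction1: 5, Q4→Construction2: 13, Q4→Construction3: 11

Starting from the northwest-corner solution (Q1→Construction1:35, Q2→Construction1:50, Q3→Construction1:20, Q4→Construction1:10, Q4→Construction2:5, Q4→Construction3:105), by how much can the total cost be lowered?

315

Current plan cost = 35·2 + 50·12 + 20·2 + 10·5 + 5·13 + 105·11 = £1980.
Optimal plan:
  Q1–Construction3: 35 truckloads
  Q2–Construction2: 5 truckloads
  Q2–Construction3: 45 truckloads
  Q3–Construction1: 20 truckloads
  Q4–Construction1: 95 truckloads
  Q4–Construction3: 25 truckloads
Optimal cost = £1665.
Saving = 1980 − 1665 = £315.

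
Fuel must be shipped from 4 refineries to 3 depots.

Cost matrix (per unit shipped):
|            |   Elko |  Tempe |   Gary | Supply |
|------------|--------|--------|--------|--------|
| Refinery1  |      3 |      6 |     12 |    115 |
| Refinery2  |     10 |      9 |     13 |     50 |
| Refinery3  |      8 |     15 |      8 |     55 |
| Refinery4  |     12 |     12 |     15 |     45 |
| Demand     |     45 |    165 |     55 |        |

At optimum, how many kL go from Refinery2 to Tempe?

50

Solving gives:
  Refinery1→Elko: 45 × 3 = 135
  Refinery1→Tempe: 70 × 6 = 420
  Refinery2→Tempe: 50 × 9 = 450
  Refinery3→Gary: 55 × 8 = 440
  Refinery4→Tempe: 45 × 12 = 540
Total cost = 1985.
So Refinery2→Tempe carries 50 kL.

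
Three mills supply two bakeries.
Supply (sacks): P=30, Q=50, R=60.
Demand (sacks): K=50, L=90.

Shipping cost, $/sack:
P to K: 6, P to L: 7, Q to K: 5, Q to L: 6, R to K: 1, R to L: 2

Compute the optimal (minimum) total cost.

580

An optimal shipping plan:
  P–L: 30 × $7 = $210
  Q–L: 50 × $6 = $300
  R–K: 50 × $1 = $50
  R–L: 10 × $2 = $20
Total = 210 + 300 + 50 + 20 = $580.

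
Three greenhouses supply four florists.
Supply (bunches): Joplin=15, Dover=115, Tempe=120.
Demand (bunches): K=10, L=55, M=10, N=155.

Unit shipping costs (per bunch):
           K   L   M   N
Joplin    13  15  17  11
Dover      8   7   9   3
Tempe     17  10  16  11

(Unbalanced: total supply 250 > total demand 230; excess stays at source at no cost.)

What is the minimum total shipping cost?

An optimal shipping plan:
  Joplin to K: 10 × 13 = 130
  Dover to N: 115 × 3 = 345
  Tempe to L: 55 × 10 = 550
  Tempe to M: 10 × 16 = 160
  Tempe to N: 40 × 11 = 440
Total = 130 + 345 + 550 + 160 + 440 = 1625.

1625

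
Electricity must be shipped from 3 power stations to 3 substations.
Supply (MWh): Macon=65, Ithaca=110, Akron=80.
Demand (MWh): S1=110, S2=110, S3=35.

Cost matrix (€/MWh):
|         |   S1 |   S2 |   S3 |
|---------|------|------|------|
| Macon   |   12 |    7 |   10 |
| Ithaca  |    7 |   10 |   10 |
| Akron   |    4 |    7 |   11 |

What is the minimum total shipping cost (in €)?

1785

An optimal shipping plan:
  Macon->S2: 65 × €7 = €455
  Ithaca->S1: 75 × €7 = €525
  Ithaca->S3: 35 × €10 = €350
  Akron->S1: 35 × €4 = €140
  Akron->S2: 45 × €7 = €315
Total = 455 + 525 + 350 + 140 + 315 = €1785.
(Supply check: Macon ships 65; Ithaca ships 110; Akron ships 80.)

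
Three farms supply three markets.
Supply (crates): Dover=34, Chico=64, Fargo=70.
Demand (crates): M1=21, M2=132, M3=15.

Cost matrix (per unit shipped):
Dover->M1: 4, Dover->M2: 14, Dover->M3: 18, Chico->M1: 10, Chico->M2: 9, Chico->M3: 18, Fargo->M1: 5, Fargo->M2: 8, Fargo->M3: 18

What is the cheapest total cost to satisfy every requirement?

A cheapest plan:
  Dover–M1: 21 × 4 = 84
  Dover–M3: 13 × 18 = 234
  Chico–M2: 62 × 9 = 558
  Chico–M3: 2 × 18 = 36
  Fargo–M2: 70 × 8 = 560
Total = 84 + 234 + 558 + 36 + 560 = 1472.

1472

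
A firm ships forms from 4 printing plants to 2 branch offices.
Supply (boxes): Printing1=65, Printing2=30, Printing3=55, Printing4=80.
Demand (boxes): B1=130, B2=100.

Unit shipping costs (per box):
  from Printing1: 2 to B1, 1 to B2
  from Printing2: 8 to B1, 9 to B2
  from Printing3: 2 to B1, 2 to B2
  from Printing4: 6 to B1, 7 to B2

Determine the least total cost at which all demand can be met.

One minimum-cost allocation:
  Printing1→B2: 65 × 1 = 65
  Printing2→B1: 30 × 8 = 240
  Printing3→B1: 20 × 2 = 40
  Printing3→B2: 35 × 2 = 70
  Printing4→B1: 80 × 6 = 480
Total = 65 + 240 + 40 + 70 + 480 = 895.

895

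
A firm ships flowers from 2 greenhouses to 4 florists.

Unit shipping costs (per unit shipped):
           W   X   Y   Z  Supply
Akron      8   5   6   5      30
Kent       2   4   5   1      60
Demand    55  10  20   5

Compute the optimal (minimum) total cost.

One minimum-cost allocation:
  Akron→X: 10 bunches
  Akron→Y: 20 bunches
  Kent→W: 55 bunches
  Kent→Z: 5 bunches
Total cost = 285.

285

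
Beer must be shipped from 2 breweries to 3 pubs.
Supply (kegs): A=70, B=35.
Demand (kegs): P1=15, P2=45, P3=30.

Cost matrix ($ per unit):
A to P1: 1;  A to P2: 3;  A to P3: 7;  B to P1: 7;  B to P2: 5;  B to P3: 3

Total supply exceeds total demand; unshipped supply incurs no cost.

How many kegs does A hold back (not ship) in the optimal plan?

10

Minimum-cost shipments:
  A to P1: 15 × $1 = $15
  A to P2: 45 × $3 = $135
  B to P3: 30 × $3 = $90
Total cost = $240.
A ships 60 of its 70, leaving 10.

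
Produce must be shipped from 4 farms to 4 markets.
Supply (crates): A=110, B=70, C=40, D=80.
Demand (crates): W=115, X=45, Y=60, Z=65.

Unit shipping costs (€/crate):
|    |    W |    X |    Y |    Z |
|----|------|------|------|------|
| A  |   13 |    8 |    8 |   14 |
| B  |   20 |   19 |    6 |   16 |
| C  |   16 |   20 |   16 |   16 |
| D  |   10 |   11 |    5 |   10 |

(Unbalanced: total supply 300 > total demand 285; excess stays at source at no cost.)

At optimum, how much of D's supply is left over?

An optimal plan:
  A–W: 65 × €13 = €845
  A–X: 45 × €8 = €360
  B–Y: 60 × €6 = €360
  B–Z: 10 × €16 = €160
  C–Z: 25 × €16 = €400
  D–W: 50 × €10 = €500
  D–Z: 30 × €10 = €300
Total cost = €2925.
D ships 80 of its 80, leaving 0.

0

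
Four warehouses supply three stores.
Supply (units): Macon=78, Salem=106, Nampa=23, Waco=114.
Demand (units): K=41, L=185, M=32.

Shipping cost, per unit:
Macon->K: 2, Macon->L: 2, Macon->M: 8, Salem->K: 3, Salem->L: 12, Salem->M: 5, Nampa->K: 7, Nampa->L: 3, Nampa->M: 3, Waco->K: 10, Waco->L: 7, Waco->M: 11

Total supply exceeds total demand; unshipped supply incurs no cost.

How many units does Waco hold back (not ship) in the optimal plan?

30

An optimal plan:
  Macon to L: 78 × 2 = 156
  Salem to K: 41 × 3 = 123
  Salem to M: 32 × 5 = 160
  Nampa to L: 23 × 3 = 69
  Waco to L: 84 × 7 = 588
Total cost = 1096.
Waco ships 84 of its 114, leaving 30.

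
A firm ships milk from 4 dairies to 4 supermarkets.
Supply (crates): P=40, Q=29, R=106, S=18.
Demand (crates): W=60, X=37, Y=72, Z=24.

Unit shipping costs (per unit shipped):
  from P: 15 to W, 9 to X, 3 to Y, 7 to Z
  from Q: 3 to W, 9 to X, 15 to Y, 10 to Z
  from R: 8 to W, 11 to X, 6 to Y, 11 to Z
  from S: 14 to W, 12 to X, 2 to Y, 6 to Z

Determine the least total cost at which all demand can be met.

1222

One minimum-cost allocation:
  P→Y: 16 × 3 = 48
  P→Z: 24 × 7 = 168
  Q→W: 29 × 3 = 87
  R→W: 31 × 8 = 248
  R→X: 37 × 11 = 407
  R→Y: 38 × 6 = 228
  S→Y: 18 × 2 = 36
Total = 48 + 168 + 87 + 248 + 407 + 228 + 36 = 1222.
(Supply check: P ships 40; Q ships 29; R ships 106; S ships 18.)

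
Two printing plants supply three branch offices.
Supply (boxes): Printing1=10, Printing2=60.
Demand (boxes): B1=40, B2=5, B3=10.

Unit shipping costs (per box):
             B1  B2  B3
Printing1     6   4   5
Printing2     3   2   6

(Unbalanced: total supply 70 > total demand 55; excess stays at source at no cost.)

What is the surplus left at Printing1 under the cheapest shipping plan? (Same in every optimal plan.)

0

Minimum-cost shipments:
  Printing1→B3: 10 × 5 = 50
  Printing2→B1: 40 × 3 = 120
  Printing2→B2: 5 × 2 = 10
Total cost = 180.
Printing1 ships 10 of its 10, leaving 0.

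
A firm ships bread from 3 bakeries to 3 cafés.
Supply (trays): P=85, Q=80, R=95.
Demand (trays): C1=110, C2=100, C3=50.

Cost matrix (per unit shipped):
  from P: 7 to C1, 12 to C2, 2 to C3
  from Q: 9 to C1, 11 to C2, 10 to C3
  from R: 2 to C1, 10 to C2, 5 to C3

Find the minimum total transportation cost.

One minimum-cost allocation:
  P–C1: 15 × 7 = 105
  P–C2: 20 × 12 = 240
  P–C3: 50 × 2 = 100
  Q–C2: 80 × 11 = 880
  R–C1: 95 × 2 = 190
Total = 105 + 240 + 100 + 880 + 190 = 1515.

1515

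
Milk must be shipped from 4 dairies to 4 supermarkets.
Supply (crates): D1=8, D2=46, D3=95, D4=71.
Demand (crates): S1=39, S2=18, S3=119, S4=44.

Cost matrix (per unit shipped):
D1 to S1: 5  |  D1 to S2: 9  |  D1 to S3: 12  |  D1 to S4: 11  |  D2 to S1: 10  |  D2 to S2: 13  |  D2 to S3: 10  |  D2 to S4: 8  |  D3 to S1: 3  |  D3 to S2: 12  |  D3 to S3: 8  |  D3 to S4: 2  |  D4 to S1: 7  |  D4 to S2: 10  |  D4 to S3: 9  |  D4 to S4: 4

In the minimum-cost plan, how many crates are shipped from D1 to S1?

0

The minimum-cost plan:
  D1->S2: 8 × 9 = 72
  D2->S3: 46 × 10 = 460
  D3->S1: 39 × 3 = 117
  D3->S3: 12 × 8 = 96
  D3->S4: 44 × 2 = 88
  D4->S2: 10 × 10 = 100
  D4->S3: 61 × 9 = 549
Total cost = 1482.
The route D1→S1 is not used.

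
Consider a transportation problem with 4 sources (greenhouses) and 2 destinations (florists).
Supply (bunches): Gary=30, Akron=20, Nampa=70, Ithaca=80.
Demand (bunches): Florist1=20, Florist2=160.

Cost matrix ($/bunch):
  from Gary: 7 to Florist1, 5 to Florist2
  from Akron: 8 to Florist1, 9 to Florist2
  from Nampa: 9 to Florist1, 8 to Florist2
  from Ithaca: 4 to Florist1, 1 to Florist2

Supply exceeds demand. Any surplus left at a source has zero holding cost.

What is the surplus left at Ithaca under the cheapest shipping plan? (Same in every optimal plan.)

0

Minimum-cost shipments:
  Gary to Florist2: 30 × $5 = $150
  Akron to Florist1: 20 × $8 = $160
  Nampa to Florist2: 50 × $8 = $400
  Ithaca to Florist2: 80 × $1 = $80
Total cost = $790.
Ithaca ships 80 of its 80, leaving 0.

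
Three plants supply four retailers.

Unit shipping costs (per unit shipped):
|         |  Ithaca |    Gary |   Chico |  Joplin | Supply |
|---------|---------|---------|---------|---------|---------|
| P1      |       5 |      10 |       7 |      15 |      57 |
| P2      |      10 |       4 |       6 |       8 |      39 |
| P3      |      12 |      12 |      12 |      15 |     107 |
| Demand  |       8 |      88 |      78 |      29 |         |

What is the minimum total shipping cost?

One minimum-cost allocation:
  P1 to Ithaca: 8 × 5 = 40
  P1 to Chico: 49 × 7 = 343
  P2 to Gary: 39 × 4 = 156
  P3 to Gary: 49 × 12 = 588
  P3 to Chico: 29 × 12 = 348
  P3 to Joplin: 29 × 15 = 435
Total = 40 + 343 + 156 + 588 + 348 + 435 = 1910.

1910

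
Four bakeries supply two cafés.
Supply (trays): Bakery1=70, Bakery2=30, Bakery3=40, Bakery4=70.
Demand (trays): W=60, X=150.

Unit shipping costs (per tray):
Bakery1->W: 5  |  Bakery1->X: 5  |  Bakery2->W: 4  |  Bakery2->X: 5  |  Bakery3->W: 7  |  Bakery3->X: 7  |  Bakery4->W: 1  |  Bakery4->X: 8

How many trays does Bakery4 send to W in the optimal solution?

Optimal shipments:
  Bakery1->X: 70 × 5 = 350
  Bakery2->X: 30 × 5 = 150
  Bakery3->X: 40 × 7 = 280
  Bakery4->W: 60 × 1 = 60
  Bakery4->X: 10 × 8 = 80
Total cost = 920.
So Bakery4→W carries 60 trays.

60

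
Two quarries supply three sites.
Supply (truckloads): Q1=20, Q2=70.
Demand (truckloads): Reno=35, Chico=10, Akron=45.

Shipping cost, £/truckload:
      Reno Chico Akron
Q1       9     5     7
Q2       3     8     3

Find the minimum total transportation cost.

330

A cheapest plan:
  Q1→Chico: 10 × £5 = £50
  Q1→Akron: 10 × £7 = £70
  Q2→Reno: 35 × £3 = £105
  Q2→Akron: 35 × £3 = £105
Total = 50 + 70 + 105 + 105 = £330.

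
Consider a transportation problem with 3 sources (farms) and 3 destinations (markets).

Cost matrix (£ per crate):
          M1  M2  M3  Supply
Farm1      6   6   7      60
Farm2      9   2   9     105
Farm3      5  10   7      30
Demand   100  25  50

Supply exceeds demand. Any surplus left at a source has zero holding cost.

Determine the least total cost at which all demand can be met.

1100

Optimal allocation:
  Farm1 to M1: 60 × £6 = £360
  Farm2 to M1: 10 × £9 = £90
  Farm2 to M2: 25 × £2 = £50
  Farm2 to M3: 50 × £9 = £450
  Farm3 to M1: 30 × £5 = £150
Total = 360 + 90 + 50 + 450 + 150 = £1100.
(Supply check: Farm1 ships 60; Farm2 ships 85; Farm3 ships 30.)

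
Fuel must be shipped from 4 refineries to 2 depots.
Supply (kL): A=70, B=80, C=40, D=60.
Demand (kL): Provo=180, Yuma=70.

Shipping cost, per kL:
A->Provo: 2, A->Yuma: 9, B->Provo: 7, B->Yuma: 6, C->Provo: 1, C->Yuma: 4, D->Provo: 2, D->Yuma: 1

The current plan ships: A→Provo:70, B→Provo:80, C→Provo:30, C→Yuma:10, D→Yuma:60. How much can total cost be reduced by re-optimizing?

Current plan cost = 70·2 + 80·7 + 30·1 + 10·4 + 60·1 = 830.
Optimal plan:
  A–Provo: 70 × 2 = 140
  B–Provo: 10 × 7 = 70
  B–Yuma: 70 × 6 = 420
  C–Provo: 40 × 1 = 40
  D–Provo: 60 × 2 = 120
Optimal cost = 790.
Saving = 830 − 790 = 40.

40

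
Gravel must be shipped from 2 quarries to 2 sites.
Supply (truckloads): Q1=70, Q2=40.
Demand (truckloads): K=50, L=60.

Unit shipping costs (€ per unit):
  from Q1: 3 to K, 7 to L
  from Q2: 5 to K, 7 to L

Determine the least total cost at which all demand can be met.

570

A cheapest plan:
  Q1→K: 50 × €3 = €150
  Q1→L: 20 × €7 = €140
  Q2→L: 40 × €7 = €280
Total = 150 + 140 + 280 = €570.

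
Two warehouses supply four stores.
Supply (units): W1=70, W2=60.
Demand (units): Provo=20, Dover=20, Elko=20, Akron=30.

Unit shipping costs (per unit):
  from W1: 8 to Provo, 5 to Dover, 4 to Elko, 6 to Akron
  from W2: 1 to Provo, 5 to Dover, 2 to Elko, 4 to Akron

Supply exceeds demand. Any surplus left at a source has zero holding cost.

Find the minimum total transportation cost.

A cheapest plan:
  W1–Dover: 20 units
  W1–Elko: 10 units
  W2–Provo: 20 units
  W2–Elko: 10 units
  W2–Akron: 30 units
Total cost = 300.

300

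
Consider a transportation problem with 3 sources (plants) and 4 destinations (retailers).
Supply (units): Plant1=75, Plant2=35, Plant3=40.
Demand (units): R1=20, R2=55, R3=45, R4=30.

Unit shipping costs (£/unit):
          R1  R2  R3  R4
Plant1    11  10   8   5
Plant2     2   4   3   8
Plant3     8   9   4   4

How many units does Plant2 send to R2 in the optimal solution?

15

Optimal shipments:
  Plant1–R2: 40 × £10 = £400
  Plant1–R3: 5 × £8 = £40
  Plant1–R4: 30 × £5 = £150
  Plant2–R1: 20 × £2 = £40
  Plant2–R2: 15 × £4 = £60
  Plant3–R3: 40 × £4 = £160
Total cost = £850.
So Plant2→R2 carries 15 units.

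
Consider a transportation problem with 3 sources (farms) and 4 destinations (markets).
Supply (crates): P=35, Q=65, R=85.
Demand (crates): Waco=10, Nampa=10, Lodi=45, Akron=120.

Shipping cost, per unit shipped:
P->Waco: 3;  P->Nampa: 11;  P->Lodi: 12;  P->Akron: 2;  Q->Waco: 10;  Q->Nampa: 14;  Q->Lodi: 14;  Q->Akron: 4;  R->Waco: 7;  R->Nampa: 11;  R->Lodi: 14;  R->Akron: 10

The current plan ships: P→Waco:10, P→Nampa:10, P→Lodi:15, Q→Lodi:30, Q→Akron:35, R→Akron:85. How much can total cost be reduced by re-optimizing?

Current plan cost = 10·3 + 10·11 + 15·12 + 30·14 + 35·4 + 85·10 = 1730.
Optimal plan:
  P–Akron: 35 × 2 = 70
  Q–Akron: 65 × 4 = 260
  R–Waco: 10 × 7 = 70
  R–Nampa: 10 × 11 = 110
  R–Lodi: 45 × 14 = 630
  R–Akron: 20 × 10 = 200
Optimal cost = 1340.
Saving = 1730 − 1340 = 390.

390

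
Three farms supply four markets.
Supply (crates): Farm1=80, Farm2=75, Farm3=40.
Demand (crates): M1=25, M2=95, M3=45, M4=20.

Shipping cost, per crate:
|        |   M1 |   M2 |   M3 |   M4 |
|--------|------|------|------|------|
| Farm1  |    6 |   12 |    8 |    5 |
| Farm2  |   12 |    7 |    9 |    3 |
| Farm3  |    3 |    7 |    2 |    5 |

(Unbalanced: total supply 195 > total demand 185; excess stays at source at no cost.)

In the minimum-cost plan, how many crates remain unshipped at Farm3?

0

An optimal plan:
  Farm1–M1: 25 × 6 = 150
  Farm1–M2: 20 × 12 = 240
  Farm1–M3: 5 × 8 = 40
  Farm1–M4: 20 × 5 = 100
  Farm2–M2: 75 × 7 = 525
  Farm3–M3: 40 × 2 = 80
Total cost = 1135.
Farm3 ships 40 of its 40, leaving 0.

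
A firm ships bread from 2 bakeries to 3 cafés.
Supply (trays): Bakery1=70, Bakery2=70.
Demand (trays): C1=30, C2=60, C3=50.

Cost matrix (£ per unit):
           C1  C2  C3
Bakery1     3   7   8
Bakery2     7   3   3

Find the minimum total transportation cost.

580

An optimal shipping plan:
  Bakery1 to C1: 30 × £3 = £90
  Bakery1 to C2: 40 × £7 = £280
  Bakery2 to C2: 20 × £3 = £60
  Bakery2 to C3: 50 × £3 = £150
Total = 90 + 280 + 60 + 150 = £580.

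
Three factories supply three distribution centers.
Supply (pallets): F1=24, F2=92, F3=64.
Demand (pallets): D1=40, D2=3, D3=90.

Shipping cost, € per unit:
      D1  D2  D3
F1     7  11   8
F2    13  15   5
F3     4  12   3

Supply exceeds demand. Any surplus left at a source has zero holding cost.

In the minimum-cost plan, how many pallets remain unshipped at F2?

26

An optimal plan:
  F1 to D2: 3 pallets
  F2 to D3: 66 pallets
  F3 to D1: 40 pallets
  F3 to D3: 24 pallets
Total cost = €595.
F2 ships 66 of its 92, leaving 26.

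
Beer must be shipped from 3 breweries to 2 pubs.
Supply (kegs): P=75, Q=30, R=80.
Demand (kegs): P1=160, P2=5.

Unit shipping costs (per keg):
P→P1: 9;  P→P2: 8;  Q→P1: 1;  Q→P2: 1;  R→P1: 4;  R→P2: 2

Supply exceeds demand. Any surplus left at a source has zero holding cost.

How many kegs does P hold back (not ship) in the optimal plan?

An optimal plan:
  P->P1: 55 kegs
  Q->P1: 30 kegs
  R->P1: 75 kegs
  R->P2: 5 kegs
Total cost = 835.
P ships 55 of its 75, leaving 20.

20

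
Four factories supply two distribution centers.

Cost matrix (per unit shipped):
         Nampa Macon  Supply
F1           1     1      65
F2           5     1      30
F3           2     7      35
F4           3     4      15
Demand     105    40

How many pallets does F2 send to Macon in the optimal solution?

Optimal shipments:
  F1–Nampa: 55 pallets
  F1–Macon: 10 pallets
  F2–Macon: 30 pallets
  F3–Nampa: 35 pallets
  F4–Nampa: 15 pallets
Total cost = 210.
So F2→Macon carries 30 pallets.

30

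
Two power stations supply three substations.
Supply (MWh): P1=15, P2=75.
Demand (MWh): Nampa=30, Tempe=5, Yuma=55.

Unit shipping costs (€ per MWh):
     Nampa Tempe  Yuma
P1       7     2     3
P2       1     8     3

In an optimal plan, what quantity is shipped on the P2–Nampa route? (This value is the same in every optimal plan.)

The minimum-cost plan:
  P1–Tempe: 5 × €2 = €10
  P1–Yuma: 10 × €3 = €30
  P2–Nampa: 30 × €1 = €30
  P2–Yuma: 45 × €3 = €135
Total cost = €205.
So P2→Nampa carries 30 MWh.

30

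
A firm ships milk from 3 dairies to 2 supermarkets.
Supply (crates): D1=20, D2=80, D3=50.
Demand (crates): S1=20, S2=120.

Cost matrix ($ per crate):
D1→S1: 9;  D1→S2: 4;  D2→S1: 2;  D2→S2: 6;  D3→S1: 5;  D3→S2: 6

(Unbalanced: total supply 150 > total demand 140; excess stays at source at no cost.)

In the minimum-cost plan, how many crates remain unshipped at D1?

Minimum-cost shipments:
  D1→S2: 20 × $4 = $80
  D2→S1: 20 × $2 = $40
  D2→S2: 50 × $6 = $300
  D3→S2: 50 × $6 = $300
Total cost = $720.
D1 ships 20 of its 20, leaving 0.

0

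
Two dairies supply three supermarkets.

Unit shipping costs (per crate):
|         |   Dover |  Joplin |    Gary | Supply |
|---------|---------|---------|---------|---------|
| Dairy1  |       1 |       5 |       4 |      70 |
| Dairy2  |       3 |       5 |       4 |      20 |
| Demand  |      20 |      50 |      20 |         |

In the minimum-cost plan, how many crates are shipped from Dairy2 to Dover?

0

Optimal shipments:
  Dairy1 to Dover: 20 × 1 = 20
  Dairy1 to Joplin: 50 × 5 = 250
  Dairy2 to Gary: 20 × 4 = 80
Total cost = 350.
The route Dairy2→Dover is not used.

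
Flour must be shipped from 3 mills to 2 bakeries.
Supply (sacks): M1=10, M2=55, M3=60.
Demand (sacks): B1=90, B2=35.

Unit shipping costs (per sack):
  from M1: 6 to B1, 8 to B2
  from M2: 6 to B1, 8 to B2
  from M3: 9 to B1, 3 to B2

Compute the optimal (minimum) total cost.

Optimal allocation:
  M1–B1: 10 × 6 = 60
  M2–B1: 55 × 6 = 330
  M3–B1: 25 × 9 = 225
  M3–B2: 35 × 3 = 105
Total = 60 + 330 + 225 + 105 = 720.

720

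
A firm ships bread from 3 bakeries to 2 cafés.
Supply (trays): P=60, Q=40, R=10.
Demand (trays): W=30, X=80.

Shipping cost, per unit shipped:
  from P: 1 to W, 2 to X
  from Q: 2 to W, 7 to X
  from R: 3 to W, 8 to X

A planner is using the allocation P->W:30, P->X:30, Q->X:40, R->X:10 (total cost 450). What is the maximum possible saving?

120

Current plan cost = 30·1 + 30·2 + 40·7 + 10·8 = 450.
Optimal plan:
  P→X: 60 × 2 = 120
  Q→W: 30 × 2 = 60
  Q→X: 10 × 7 = 70
  R→X: 10 × 8 = 80
Optimal cost = 330.
Saving = 450 − 330 = 120.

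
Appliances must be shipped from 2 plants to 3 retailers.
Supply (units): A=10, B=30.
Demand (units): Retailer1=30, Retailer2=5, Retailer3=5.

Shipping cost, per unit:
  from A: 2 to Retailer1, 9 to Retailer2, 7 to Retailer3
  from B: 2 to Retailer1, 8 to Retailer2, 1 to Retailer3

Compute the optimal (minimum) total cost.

A cheapest plan:
  A->Retailer1: 10 × 2 = 20
  B->Retailer1: 20 × 2 = 40
  B->Retailer2: 5 × 8 = 40
  B->Retailer3: 5 × 1 = 5
Total = 20 + 40 + 40 + 5 = 105.

105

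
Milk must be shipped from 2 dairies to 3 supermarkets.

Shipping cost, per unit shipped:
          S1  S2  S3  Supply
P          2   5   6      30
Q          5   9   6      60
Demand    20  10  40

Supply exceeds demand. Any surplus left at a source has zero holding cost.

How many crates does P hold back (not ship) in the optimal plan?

An optimal plan:
  P→S1: 20 × 2 = 40
  P→S2: 10 × 5 = 50
  Q→S3: 40 × 6 = 240
Total cost = 330.
P ships 30 of its 30, leaving 0.

0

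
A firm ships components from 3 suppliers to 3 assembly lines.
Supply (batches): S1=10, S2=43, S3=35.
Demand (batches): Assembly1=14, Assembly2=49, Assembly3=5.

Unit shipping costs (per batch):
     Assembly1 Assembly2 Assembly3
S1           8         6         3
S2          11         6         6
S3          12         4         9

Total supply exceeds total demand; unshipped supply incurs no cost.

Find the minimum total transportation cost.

A cheapest plan:
  S1→Assembly1: 5 batches
  S1→Assembly3: 5 batches
  S2→Assembly1: 9 batches
  S2→Assembly2: 14 batches
  S3→Assembly2: 35 batches
Total cost = 378.
(Supply check: S1 ships 10; S2 ships 23; S3 ships 35.)

378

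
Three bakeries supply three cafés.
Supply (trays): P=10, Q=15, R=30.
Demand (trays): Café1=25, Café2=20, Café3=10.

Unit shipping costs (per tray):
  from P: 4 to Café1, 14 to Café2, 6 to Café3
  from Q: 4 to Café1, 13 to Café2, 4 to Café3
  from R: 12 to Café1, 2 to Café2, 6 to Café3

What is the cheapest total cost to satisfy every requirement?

Optimal allocation:
  P→Café1: 10 trays
  Q→Café1: 15 trays
  R→Café2: 20 trays
  R→Café3: 10 trays
Total cost = 200.
(Supply check: P ships 10; Q ships 15; R ships 30.)

200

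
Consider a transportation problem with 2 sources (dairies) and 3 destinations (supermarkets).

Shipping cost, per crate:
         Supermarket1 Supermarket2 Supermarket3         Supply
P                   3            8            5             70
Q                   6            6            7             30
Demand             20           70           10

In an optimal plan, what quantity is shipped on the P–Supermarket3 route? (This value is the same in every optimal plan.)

Solving gives:
  P->Supermarket1: 20 crates
  P->Supermarket2: 40 crates
  P->Supermarket3: 10 crates
  Q->Supermarket2: 30 crates
Total cost = 610.
So P→Supermarket3 carries 10 crates.

10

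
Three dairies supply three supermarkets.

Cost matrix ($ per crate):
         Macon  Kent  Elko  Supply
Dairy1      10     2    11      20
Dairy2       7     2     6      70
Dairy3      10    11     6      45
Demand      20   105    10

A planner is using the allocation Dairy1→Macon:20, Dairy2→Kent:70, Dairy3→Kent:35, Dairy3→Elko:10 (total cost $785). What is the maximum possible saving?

Current plan cost = 20·10 + 70·2 + 35·11 + 10·6 = $785.
Optimal plan:
  Dairy1–Kent: 20 × $2 = $40
  Dairy2–Kent: 70 × $2 = $140
  Dairy3–Macon: 20 × $10 = $200
  Dairy3–Kent: 15 × $11 = $165
  Dairy3–Elko: 10 × $6 = $60
Optimal cost = $605.
Saving = 785 − 605 = $180.

180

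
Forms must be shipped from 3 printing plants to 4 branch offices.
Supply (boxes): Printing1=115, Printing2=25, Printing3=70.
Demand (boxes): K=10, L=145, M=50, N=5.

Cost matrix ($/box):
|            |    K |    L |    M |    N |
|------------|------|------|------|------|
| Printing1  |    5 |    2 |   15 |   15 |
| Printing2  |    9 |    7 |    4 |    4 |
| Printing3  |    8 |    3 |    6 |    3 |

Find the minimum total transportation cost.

645

A cheapest plan:
  Printing1 to K: 10 boxes
  Printing1 to L: 105 boxes
  Printing2 to M: 25 boxes
  Printing3 to L: 40 boxes
  Printing3 to M: 25 boxes
  Printing3 to N: 5 boxes
Total cost = $645.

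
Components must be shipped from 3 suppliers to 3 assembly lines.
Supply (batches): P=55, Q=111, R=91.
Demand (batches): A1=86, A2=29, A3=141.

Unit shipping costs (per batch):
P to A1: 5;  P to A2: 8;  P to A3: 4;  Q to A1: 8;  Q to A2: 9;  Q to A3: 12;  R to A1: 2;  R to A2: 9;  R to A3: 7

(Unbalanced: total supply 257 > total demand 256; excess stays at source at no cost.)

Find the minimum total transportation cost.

A cheapest plan:
  P->A3: 55 × 4 = 220
  Q->A2: 29 × 9 = 261
  Q->A3: 81 × 12 = 972
  R->A1: 86 × 2 = 172
  R->A3: 5 × 7 = 35
Total = 220 + 261 + 972 + 172 + 35 = 1660.
(Supply check: P ships 55; Q ships 110; R ships 91.)

1660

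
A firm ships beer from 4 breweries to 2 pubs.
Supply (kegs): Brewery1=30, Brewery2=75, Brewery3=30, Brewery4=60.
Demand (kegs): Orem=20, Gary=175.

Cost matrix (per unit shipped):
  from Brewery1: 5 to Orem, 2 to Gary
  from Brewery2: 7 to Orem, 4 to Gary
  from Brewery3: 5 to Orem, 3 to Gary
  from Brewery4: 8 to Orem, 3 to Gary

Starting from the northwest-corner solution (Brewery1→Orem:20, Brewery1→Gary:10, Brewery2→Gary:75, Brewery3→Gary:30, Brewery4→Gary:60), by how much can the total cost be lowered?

20

Current plan cost = 20·5 + 10·2 + 75·4 + 30·3 + 60·3 = 690.
Optimal plan:
  Brewery1→Gary: 30 × 2 = 60
  Brewery2→Gary: 75 × 4 = 300
  Brewery3→Orem: 20 × 5 = 100
  Brewery3→Gary: 10 × 3 = 30
  Brewery4→Gary: 60 × 3 = 180
Optimal cost = 670.
Saving = 690 − 670 = 20.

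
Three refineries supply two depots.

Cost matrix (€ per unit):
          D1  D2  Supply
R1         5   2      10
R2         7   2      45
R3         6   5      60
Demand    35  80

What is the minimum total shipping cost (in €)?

445

Optimal allocation:
  R1 to D2: 10 × €2 = €20
  R2 to D2: 45 × €2 = €90
  R3 to D1: 35 × €6 = €210
  R3 to D2: 25 × €5 = €125
Total = 20 + 90 + 210 + 125 = €445.
(Supply check: R1 ships 10; R2 ships 45; R3 ships 60.)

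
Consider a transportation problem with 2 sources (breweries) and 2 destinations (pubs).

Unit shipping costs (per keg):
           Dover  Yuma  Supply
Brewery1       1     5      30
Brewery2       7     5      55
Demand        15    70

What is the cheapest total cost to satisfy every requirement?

365

A cheapest plan:
  Brewery1 to Dover: 15 kegs
  Brewery1 to Yuma: 15 kegs
  Brewery2 to Yuma: 55 kegs
Total cost = 365.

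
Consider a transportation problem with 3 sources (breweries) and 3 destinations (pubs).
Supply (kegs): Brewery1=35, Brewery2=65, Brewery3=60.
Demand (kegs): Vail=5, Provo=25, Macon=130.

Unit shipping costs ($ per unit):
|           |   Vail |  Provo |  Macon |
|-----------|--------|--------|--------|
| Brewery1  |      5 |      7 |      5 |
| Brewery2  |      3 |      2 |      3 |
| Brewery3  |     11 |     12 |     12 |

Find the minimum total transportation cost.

1060

An optimal shipping plan:
  Brewery1–Macon: 35 kegs
  Brewery2–Provo: 25 kegs
  Brewery2–Macon: 40 kegs
  Brewery3–Vail: 5 kegs
  Brewery3–Macon: 55 kegs
Total cost = $1060.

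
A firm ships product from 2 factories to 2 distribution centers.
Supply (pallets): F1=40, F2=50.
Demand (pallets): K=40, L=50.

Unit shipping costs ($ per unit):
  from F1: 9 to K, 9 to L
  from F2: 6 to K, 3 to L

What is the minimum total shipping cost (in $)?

510

A cheapest plan:
  F1 to K: 40 × $9 = $360
  F2 to L: 50 × $3 = $150
Total = 360 + 150 = $510.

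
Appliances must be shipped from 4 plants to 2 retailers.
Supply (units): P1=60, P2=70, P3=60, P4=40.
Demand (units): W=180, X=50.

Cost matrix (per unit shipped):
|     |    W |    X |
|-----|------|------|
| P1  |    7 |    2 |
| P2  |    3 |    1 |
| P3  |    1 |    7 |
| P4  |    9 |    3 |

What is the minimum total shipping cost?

760

A cheapest plan:
  P1→W: 50 × 7 = 350
  P1→X: 10 × 2 = 20
  P2→W: 70 × 3 = 210
  P3→W: 60 × 1 = 60
  P4→X: 40 × 3 = 120
Total = 350 + 20 + 210 + 60 + 120 = 760.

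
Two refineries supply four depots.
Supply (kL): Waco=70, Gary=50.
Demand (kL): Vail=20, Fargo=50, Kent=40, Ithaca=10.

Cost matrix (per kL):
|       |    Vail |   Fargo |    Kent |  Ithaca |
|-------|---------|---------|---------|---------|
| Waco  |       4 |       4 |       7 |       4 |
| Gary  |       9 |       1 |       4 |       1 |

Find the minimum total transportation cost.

450

Optimal allocation:
  Waco→Vail: 20 × 4 = 80
  Waco→Fargo: 50 × 4 = 200
  Gary→Kent: 40 × 4 = 160
  Gary→Ithaca: 10 × 1 = 10
Total = 80 + 200 + 160 + 10 = 450.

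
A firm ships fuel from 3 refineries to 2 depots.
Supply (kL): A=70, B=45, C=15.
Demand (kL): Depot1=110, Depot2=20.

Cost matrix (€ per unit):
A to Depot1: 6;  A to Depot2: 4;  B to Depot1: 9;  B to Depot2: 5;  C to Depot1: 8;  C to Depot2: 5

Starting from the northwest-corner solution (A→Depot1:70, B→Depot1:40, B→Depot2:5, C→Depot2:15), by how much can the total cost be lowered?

Current plan cost = 70·6 + 40·9 + 5·5 + 15·5 = €880.
Optimal plan:
  A→Depot1: 70 × €6 = €420
  B→Depot1: 25 × €9 = €225
  B→Depot2: 20 × €5 = €100
  C→Depot1: 15 × €8 = €120
Optimal cost = €865.
Saving = 880 − 865 = €15.

15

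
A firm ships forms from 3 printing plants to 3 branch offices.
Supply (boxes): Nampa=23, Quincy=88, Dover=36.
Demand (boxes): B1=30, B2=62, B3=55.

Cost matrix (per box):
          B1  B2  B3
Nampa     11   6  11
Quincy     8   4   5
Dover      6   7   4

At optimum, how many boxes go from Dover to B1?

Solving gives:
  Nampa–B2: 23 × 6 = 138
  Quincy–B2: 39 × 4 = 156
  Quincy–B3: 49 × 5 = 245
  Dover–B1: 30 × 6 = 180
  Dover–B3: 6 × 4 = 24
Total cost = 743.
So Dover→B1 carries 30 boxes.

30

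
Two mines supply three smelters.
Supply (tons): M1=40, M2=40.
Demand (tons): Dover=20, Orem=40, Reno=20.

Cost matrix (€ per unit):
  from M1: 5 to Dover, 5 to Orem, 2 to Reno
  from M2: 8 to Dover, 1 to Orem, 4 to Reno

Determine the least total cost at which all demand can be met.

A cheapest plan:
  M1 to Dover: 20 × €5 = €100
  M1 to Reno: 20 × €2 = €40
  M2 to Orem: 40 × €1 = €40
Total = 100 + 40 + 40 = €180.

180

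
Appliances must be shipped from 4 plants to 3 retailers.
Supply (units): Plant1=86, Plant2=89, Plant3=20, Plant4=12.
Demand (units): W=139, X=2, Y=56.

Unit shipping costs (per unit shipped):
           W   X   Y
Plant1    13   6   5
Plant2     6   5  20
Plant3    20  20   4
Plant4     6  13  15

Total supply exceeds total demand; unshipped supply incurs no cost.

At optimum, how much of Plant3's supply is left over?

0

An optimal plan:
  Plant1->W: 38 units
  Plant1->X: 2 units
  Plant1->Y: 36 units
  Plant2->W: 89 units
  Plant3->Y: 20 units
  Plant4->W: 12 units
Total cost = 1372.
Plant3 ships 20 of its 20, leaving 0.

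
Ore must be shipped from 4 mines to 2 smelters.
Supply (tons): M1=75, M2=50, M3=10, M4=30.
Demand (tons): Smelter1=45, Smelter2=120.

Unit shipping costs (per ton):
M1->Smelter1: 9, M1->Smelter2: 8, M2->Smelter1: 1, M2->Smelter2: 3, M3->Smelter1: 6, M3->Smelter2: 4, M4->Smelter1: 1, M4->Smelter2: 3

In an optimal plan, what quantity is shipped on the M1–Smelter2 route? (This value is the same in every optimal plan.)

75

The minimum-cost plan:
  M1–Smelter2: 75 × 8 = 600
  M2–Smelter1: 15 × 1 = 15
  M2–Smelter2: 35 × 3 = 105
  M3–Smelter2: 10 × 4 = 40
  M4–Smelter1: 30 × 1 = 30
Total cost = 790.
So M1→Smelter2 carries 75 tons.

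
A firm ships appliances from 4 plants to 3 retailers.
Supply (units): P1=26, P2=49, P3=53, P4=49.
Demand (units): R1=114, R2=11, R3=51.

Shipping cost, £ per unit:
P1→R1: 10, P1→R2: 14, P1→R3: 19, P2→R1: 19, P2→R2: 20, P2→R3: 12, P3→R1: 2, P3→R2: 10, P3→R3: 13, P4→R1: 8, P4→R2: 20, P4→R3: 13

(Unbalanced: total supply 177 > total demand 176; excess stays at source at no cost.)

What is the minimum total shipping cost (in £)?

An optimal shipping plan:
  P1->R1: 14 units
  P1->R2: 11 units
  P2->R3: 49 units
  P3->R1: 53 units
  P4->R1: 47 units
  P4->R3: 2 units
Total cost = £1390.

1390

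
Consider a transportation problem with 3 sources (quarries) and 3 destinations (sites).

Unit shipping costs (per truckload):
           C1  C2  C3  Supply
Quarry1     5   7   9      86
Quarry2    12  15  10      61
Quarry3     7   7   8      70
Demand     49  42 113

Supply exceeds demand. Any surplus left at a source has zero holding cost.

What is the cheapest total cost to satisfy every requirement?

1539

An optimal shipping plan:
  Quarry1->C1: 49 × 5 = 245
  Quarry1->C2: 37 × 7 = 259
  Quarry2->C3: 48 × 10 = 480
  Quarry3->C2: 5 × 7 = 35
  Quarry3->C3: 65 × 8 = 520
Total = 245 + 259 + 480 + 35 + 520 = 1539.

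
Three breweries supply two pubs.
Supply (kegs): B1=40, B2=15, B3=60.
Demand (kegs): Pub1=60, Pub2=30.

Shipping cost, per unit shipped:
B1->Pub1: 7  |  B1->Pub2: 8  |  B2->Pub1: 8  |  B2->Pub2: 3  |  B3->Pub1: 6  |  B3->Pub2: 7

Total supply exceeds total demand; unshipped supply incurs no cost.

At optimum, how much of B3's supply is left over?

0

An optimal plan:
  B1->Pub2: 15 kegs
  B2->Pub2: 15 kegs
  B3->Pub1: 60 kegs
Total cost = 525.
B3 ships 60 of its 60, leaving 0.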